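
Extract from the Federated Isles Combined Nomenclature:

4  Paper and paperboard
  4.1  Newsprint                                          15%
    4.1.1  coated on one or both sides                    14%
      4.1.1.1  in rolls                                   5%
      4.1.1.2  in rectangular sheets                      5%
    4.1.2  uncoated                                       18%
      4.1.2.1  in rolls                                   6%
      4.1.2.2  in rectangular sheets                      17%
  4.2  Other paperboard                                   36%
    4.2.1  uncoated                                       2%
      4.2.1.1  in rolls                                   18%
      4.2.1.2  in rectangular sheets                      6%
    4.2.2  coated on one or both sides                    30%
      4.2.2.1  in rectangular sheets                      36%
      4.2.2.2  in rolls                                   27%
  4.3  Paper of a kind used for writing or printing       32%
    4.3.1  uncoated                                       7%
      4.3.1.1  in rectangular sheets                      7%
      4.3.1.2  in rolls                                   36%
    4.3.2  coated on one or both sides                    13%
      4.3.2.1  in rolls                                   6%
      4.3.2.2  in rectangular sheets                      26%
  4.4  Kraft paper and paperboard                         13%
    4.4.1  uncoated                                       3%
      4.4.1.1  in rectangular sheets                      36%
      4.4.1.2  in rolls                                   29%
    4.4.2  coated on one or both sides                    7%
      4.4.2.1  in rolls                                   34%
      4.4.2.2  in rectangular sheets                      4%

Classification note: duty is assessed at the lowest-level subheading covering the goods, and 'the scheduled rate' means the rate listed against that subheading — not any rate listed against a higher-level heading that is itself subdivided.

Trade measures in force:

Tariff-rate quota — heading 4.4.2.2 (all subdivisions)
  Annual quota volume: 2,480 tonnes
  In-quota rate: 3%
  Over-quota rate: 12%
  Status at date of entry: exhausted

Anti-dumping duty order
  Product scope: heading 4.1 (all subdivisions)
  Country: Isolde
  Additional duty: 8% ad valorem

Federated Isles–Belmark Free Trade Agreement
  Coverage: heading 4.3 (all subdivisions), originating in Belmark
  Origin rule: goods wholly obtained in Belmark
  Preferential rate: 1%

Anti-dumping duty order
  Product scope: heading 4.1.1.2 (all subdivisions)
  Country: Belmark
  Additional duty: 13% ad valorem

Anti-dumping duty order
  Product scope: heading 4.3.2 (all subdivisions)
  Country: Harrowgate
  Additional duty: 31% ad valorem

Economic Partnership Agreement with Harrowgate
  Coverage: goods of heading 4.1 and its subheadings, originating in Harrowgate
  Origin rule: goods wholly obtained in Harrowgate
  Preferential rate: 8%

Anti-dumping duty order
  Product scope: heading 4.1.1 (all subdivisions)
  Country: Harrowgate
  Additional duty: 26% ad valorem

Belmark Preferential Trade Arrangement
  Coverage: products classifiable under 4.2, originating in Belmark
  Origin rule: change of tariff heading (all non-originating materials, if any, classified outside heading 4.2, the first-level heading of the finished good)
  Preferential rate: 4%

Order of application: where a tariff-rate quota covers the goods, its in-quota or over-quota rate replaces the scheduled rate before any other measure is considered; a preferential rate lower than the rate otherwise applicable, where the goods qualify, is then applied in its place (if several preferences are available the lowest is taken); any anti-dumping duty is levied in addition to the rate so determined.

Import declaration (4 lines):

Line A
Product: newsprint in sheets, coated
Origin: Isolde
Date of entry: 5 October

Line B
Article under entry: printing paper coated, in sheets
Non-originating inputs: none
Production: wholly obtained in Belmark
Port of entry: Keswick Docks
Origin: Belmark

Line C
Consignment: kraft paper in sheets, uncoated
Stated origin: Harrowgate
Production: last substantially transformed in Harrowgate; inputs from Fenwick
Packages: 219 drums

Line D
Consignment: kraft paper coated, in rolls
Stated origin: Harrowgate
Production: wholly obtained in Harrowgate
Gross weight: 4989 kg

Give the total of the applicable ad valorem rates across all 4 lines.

Line A: newsprint → 4.1; coated → 4.1.1; in sheets → 4.1.1.2. Scheduled 5%. anti-dumping (Isolde, 4.1): +8%; total 5% + 8% = 13%. → 13%.
Line B: printing paper → 4.3; coated → 4.3.2; in sheets → 4.3.2.2. Scheduled 26%. Belmark agreement on 4.3: wholly obtained → 1% available; Belmark agreement on 4.2: 4.3.2.2 not covered; preferential 1%. → 1%.
Line C: kraft paper → 4.4; uncoated → 4.4.1; in sheets → 4.4.1.1. Scheduled 36%. Harrowgate agreement on 4.1: 4.4.1.1 not covered. → 36%.
Line D: kraft paper → 4.4; coated → 4.4.2; in rolls → 4.4.2.1. Scheduled 34%. Harrowgate agreement on 4.1: 4.4.2.1 not covered. → 34%.
Sum: 13% + 1% + 36% + 34% = 84%.

84%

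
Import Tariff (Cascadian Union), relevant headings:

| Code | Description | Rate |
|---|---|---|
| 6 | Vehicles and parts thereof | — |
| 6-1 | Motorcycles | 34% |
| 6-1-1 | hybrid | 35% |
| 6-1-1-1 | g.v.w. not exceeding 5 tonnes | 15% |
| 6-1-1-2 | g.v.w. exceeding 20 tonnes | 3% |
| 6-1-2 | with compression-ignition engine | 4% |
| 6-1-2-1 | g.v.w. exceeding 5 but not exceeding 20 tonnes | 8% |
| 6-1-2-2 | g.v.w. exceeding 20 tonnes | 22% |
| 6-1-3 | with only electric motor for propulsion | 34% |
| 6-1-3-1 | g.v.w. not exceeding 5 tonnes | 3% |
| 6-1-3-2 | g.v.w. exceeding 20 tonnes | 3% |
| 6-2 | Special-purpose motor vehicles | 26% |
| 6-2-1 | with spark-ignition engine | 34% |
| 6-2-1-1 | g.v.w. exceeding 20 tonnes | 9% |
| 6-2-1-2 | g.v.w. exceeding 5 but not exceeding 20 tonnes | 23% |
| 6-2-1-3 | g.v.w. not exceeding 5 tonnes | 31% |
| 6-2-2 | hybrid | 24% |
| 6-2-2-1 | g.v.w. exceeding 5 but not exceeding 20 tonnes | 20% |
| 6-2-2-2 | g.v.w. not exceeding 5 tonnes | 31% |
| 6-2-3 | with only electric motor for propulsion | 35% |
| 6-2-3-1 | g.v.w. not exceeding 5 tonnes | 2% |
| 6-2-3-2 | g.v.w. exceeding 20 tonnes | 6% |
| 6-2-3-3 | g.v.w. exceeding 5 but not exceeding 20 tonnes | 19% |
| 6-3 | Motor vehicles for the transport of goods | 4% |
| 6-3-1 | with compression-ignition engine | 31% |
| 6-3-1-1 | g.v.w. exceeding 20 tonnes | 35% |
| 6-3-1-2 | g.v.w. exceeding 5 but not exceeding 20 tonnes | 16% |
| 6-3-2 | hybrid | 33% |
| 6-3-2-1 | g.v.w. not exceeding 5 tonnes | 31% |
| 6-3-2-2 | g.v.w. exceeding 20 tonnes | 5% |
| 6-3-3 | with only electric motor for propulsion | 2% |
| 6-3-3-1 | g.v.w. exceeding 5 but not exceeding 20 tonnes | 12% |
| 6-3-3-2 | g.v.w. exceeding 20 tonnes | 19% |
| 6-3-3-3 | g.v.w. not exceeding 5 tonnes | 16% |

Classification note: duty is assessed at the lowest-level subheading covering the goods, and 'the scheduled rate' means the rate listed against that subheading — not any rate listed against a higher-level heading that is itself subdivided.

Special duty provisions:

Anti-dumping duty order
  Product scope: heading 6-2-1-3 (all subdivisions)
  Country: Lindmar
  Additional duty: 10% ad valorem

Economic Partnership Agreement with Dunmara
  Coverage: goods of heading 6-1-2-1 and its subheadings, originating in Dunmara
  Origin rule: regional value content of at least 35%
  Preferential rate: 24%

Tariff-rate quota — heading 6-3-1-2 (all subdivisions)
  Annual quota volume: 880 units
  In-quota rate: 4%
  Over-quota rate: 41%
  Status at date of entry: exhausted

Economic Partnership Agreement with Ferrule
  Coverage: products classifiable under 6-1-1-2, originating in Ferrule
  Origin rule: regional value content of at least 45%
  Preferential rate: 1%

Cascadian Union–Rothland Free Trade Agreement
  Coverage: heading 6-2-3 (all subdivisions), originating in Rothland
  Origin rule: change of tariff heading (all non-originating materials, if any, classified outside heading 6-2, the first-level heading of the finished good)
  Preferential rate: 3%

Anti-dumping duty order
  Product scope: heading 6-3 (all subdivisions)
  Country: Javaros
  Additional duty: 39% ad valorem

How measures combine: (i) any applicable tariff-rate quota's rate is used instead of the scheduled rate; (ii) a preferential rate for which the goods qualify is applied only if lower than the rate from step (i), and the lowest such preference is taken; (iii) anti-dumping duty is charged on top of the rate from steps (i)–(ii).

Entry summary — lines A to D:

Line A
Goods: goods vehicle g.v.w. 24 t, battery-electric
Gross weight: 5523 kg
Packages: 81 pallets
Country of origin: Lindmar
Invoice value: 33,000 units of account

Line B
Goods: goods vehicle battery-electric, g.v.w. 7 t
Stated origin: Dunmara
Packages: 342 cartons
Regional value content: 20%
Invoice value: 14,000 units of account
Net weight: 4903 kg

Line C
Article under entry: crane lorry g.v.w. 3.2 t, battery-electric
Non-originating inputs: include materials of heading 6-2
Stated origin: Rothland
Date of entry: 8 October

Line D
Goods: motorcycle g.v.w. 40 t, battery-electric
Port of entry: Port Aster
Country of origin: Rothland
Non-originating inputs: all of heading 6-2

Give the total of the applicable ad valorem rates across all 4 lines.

36%

Line A: goods vehicle → 6-3; battery-electric → 6-3-3; g.v.w. 24 t → 6-3-3-2. Scheduled 19%. No special measure applies. → 19%.
Line B: goods vehicle → 6-3; battery-electric → 6-3-3; g.v.w. 7 t → 6-3-3-1. Scheduled 12%. Dunmara agreement on 6-1-2-1: 6-3-3-1 not covered. → 12%.
Line C: crane lorry → 6-2; battery-electric → 6-2-3; g.v.w. 3.2 t → 6-2-3-1. Scheduled 2%. Rothland agreement on 6-2-3: CTH not met. → 2%.
Line D: motorcycle → 6-1; battery-electric → 6-1-3; g.v.w. 40 t → 6-1-3-2. Scheduled 3%. Rothland agreement on 6-2-3: 6-1-3-2 not covered. → 3%.
Sum: 19% + 12% + 2% + 3% = 36%.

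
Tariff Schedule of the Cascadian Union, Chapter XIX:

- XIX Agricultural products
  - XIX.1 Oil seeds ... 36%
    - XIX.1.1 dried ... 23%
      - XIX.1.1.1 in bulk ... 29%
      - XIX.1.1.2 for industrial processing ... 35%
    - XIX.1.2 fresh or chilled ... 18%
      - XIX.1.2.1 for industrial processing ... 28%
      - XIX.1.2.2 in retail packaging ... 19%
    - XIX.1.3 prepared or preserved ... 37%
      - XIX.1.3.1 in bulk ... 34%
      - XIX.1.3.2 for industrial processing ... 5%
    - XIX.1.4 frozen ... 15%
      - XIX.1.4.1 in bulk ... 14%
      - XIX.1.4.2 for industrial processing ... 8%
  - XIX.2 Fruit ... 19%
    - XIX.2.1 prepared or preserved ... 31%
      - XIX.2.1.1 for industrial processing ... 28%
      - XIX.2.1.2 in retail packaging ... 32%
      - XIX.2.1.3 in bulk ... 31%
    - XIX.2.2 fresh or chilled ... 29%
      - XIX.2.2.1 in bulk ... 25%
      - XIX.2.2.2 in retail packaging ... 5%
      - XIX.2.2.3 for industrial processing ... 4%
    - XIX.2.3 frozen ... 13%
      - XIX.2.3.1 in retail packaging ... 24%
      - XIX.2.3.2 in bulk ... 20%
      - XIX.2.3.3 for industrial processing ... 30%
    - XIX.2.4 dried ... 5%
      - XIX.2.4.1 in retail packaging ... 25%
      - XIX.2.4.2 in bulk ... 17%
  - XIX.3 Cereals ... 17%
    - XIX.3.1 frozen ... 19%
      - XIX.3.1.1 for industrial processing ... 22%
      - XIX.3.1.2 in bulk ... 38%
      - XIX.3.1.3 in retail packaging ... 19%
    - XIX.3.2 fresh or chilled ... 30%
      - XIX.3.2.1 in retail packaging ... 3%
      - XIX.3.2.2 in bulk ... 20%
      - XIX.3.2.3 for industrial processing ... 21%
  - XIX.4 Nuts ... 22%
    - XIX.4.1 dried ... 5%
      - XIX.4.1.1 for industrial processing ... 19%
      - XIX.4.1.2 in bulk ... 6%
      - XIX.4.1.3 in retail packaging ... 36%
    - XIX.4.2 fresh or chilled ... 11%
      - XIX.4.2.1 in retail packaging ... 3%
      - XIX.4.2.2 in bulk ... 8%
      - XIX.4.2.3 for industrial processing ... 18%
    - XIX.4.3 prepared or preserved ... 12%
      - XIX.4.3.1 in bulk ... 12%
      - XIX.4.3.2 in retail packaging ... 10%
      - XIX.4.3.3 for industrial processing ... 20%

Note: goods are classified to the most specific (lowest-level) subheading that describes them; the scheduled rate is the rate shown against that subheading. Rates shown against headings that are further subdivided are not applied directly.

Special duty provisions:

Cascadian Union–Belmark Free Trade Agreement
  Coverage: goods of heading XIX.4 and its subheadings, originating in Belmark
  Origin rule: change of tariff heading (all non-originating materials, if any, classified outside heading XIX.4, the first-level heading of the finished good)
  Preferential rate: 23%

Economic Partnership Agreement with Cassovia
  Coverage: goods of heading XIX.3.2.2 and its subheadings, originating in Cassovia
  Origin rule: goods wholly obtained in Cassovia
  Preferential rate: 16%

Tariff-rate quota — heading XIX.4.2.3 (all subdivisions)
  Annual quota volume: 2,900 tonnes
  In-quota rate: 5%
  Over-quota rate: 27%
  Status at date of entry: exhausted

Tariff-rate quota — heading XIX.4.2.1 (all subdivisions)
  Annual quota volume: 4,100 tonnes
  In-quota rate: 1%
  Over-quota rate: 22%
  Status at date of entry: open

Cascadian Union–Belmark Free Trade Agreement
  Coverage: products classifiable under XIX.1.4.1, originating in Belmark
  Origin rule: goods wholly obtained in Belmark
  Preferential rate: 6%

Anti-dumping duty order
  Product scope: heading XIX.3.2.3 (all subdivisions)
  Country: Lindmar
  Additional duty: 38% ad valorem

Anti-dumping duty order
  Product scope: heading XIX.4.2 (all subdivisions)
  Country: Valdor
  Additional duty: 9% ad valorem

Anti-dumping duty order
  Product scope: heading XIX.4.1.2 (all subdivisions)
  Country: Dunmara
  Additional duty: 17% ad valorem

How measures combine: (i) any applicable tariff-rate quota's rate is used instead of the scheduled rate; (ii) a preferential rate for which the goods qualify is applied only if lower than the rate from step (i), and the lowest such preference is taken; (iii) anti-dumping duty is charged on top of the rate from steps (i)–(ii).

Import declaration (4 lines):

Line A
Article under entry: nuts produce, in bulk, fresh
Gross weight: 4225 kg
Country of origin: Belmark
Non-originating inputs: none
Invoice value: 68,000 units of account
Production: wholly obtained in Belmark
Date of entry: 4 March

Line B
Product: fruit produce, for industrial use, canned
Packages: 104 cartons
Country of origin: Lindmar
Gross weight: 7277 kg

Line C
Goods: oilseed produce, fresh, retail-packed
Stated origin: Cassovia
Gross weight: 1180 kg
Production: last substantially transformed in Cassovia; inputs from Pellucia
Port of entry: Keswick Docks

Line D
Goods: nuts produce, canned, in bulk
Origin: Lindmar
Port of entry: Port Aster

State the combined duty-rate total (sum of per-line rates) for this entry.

Line A: nuts → XIX.4; fresh → XIX.4.2; in bulk → XIX.4.2.2. Scheduled 8%. Belmark agreement on XIX.4: CTH met → 23% available; Belmark agreement on XIX.1.4.1: XIX.4.2.2 not covered; preference 23% not lower than 8% → no reduction. → 8%.
Line B: fruit → XIX.2; canned → XIX.2.1; for industrial use → XIX.2.1.1. Scheduled 28%. No special measure applies. → 28%.
Line C: oilseed → XIX.1; fresh → XIX.1.2; retail-packed → XIX.1.2.2. Scheduled 19%. Cassovia agreement on XIX.3.2.2: XIX.1.2.2 not covered. → 19%.
Line D: nuts → XIX.4; canned → XIX.4.3; in bulk → XIX.4.3.1. Scheduled 12%. No special measure applies. → 12%.
Sum: 8% + 28% + 19% + 12% = 67%.

67%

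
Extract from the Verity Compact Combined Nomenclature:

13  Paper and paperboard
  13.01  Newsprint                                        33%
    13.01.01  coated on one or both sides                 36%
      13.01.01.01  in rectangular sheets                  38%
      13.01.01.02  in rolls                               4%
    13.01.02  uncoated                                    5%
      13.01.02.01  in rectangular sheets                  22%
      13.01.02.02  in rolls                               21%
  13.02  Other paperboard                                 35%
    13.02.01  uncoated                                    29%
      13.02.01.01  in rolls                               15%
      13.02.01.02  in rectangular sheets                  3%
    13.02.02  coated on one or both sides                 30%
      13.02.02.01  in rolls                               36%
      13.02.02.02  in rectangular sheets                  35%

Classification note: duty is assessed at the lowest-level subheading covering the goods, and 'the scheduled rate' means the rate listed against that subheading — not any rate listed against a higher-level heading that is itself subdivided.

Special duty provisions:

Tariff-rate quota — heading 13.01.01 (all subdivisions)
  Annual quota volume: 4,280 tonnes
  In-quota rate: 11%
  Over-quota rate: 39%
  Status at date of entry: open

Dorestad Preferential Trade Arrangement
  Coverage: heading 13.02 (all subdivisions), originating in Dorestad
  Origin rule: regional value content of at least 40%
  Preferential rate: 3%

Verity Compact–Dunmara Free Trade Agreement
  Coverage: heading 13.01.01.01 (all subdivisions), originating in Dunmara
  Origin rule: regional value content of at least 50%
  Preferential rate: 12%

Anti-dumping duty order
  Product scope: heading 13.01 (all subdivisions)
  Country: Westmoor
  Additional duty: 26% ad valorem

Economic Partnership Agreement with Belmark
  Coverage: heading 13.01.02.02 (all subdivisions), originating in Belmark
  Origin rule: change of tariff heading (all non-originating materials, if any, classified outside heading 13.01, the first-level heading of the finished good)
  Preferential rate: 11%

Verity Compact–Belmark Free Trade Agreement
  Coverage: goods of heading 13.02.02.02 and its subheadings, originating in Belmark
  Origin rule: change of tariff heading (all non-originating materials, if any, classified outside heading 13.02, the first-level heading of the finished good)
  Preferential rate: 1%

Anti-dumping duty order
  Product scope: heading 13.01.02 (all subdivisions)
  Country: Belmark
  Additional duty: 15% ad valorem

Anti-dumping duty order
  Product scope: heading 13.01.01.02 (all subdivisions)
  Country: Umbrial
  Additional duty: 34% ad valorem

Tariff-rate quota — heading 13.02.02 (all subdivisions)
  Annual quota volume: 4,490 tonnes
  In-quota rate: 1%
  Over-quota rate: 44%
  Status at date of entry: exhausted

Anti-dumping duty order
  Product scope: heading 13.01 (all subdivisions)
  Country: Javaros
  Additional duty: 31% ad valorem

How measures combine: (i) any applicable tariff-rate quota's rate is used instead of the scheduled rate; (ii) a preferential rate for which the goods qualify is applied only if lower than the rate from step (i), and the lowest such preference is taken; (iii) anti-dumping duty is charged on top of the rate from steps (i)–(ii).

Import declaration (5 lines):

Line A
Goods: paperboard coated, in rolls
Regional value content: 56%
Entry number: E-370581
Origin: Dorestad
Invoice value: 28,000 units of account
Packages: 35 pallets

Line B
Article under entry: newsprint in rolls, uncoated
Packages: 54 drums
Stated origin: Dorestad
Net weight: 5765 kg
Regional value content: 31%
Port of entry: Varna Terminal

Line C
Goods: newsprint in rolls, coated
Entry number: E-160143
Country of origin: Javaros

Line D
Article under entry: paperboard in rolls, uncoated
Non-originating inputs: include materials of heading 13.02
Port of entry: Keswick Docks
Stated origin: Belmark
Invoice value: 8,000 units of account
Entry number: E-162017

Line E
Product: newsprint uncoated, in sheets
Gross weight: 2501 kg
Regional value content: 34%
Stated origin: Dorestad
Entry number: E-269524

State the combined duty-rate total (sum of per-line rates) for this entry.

103%

Line A: paperboard → 13.02; coated → 13.02.02; in rolls → 13.02.02.01. Scheduled 36%. quota on 13.02.02 exhausted → over-quota 44%; Dorestad agreement on 13.02: RVC ≥ 40% → 3% available; preferential 3%. → 3%.
Line B: newsprint → 13.01; uncoated → 13.01.02; in rolls → 13.01.02.02. Scheduled 21%. Dorestad agreement on 13.02: 13.01.02.02 not covered. → 21%.
Line C: newsprint → 13.01; coated → 13.01.01; in rolls → 13.01.01.02. Scheduled 4%. quota on 13.01.01 open → in-quota 11%; anti-dumping (Javaros, 13.01): +31%; total 11% + 31% = 42%. → 42%.
Line D: paperboard → 13.02; uncoated → 13.02.01; in rolls → 13.02.01.01. Scheduled 15%. Belmark agreement on 13.01.02.02: 13.02.01.01 not covered; Belmark agreement on 13.02.02.02: 13.02.01.01 not covered. → 15%.
Line E: newsprint → 13.01; uncoated → 13.01.02; in sheets → 13.01.02.01. Scheduled 22%. Dorestad agreement on 13.02: 13.01.02.01 not covered. → 22%.
Sum: 3% + 21% + 42% + 15% + 22% = 103%.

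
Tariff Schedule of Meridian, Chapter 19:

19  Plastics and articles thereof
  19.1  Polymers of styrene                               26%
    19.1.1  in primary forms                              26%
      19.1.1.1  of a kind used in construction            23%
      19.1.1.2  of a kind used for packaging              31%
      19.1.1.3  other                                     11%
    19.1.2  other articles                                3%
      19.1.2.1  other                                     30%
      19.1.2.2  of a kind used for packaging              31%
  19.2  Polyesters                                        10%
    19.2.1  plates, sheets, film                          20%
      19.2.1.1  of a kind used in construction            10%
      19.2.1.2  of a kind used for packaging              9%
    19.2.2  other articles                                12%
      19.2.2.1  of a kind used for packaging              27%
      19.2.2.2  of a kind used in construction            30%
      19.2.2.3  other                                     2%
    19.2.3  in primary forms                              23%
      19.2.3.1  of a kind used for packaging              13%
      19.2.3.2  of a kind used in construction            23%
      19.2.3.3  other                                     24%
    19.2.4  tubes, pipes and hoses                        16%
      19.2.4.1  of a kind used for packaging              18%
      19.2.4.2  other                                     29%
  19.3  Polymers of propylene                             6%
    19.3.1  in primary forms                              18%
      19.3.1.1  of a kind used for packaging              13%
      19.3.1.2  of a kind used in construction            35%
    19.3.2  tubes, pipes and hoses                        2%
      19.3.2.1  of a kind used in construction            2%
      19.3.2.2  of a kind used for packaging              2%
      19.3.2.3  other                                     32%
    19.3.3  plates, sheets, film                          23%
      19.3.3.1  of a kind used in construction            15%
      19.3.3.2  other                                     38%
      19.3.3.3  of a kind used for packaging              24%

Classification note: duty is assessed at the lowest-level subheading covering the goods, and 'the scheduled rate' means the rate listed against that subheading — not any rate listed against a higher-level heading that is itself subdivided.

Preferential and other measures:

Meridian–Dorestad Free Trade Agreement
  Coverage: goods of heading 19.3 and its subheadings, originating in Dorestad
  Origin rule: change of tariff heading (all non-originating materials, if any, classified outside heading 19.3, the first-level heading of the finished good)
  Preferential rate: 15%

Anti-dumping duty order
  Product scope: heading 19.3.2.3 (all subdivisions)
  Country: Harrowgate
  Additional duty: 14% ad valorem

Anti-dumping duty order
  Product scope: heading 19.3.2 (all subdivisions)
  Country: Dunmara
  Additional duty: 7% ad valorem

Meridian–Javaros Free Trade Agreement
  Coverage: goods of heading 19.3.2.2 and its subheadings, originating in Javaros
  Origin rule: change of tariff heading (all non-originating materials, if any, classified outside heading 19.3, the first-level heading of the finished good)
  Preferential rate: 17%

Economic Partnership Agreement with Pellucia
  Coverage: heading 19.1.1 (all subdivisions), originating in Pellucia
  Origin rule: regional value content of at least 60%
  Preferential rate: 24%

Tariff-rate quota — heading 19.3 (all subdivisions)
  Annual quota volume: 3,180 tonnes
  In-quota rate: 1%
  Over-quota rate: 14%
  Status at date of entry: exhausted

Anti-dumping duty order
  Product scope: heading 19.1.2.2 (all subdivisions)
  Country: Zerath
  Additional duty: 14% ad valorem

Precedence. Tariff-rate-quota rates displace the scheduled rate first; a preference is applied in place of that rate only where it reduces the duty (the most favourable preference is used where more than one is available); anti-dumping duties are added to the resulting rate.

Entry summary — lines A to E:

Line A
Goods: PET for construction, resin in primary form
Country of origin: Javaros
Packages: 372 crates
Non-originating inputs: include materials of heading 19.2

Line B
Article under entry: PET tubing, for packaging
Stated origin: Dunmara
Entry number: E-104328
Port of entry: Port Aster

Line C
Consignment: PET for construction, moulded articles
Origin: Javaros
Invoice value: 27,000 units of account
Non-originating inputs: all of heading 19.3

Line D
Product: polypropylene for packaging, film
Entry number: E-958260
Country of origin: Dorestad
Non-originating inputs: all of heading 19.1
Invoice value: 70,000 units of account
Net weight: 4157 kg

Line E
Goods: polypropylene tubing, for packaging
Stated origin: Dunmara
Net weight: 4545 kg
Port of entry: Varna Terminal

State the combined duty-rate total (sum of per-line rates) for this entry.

106%

Line A: PET → 19.2; resin in primary form → 19.2.3; for construction → 19.2.3.2. Scheduled 23%. Javaros agreement on 19.3.2.2: 19.2.3.2 not covered. → 23%.
Line B: PET → 19.2; tubing → 19.2.4; for packaging → 19.2.4.1. Scheduled 18%. No special measure applies. → 18%.
Line C: PET → 19.2; moulded articles → 19.2.2; for construction → 19.2.2.2. Scheduled 30%. Javaros agreement on 19.3.2.2: 19.2.2.2 not covered. → 30%.
Line D: polypropylene → 19.3; film → 19.3.3; for packaging → 19.3.3.3. Scheduled 24%. quota on 19.3 exhausted → over-quota 14%; Dorestad agreement on 19.3: CTH met → 15% available; preference 15% not lower than 14% → no reduction. → 14%.
Line E: polypropylene → 19.3; tubing → 19.3.2; for packaging → 19.3.2.2. Scheduled 2%. quota on 19.3 exhausted → over-quota 14%; anti-dumping (Dunmara, 19.3.2): +7%; total 14% + 7% = 21%. → 21%.
Sum: 23% + 18% + 30% + 14% + 21% = 106%.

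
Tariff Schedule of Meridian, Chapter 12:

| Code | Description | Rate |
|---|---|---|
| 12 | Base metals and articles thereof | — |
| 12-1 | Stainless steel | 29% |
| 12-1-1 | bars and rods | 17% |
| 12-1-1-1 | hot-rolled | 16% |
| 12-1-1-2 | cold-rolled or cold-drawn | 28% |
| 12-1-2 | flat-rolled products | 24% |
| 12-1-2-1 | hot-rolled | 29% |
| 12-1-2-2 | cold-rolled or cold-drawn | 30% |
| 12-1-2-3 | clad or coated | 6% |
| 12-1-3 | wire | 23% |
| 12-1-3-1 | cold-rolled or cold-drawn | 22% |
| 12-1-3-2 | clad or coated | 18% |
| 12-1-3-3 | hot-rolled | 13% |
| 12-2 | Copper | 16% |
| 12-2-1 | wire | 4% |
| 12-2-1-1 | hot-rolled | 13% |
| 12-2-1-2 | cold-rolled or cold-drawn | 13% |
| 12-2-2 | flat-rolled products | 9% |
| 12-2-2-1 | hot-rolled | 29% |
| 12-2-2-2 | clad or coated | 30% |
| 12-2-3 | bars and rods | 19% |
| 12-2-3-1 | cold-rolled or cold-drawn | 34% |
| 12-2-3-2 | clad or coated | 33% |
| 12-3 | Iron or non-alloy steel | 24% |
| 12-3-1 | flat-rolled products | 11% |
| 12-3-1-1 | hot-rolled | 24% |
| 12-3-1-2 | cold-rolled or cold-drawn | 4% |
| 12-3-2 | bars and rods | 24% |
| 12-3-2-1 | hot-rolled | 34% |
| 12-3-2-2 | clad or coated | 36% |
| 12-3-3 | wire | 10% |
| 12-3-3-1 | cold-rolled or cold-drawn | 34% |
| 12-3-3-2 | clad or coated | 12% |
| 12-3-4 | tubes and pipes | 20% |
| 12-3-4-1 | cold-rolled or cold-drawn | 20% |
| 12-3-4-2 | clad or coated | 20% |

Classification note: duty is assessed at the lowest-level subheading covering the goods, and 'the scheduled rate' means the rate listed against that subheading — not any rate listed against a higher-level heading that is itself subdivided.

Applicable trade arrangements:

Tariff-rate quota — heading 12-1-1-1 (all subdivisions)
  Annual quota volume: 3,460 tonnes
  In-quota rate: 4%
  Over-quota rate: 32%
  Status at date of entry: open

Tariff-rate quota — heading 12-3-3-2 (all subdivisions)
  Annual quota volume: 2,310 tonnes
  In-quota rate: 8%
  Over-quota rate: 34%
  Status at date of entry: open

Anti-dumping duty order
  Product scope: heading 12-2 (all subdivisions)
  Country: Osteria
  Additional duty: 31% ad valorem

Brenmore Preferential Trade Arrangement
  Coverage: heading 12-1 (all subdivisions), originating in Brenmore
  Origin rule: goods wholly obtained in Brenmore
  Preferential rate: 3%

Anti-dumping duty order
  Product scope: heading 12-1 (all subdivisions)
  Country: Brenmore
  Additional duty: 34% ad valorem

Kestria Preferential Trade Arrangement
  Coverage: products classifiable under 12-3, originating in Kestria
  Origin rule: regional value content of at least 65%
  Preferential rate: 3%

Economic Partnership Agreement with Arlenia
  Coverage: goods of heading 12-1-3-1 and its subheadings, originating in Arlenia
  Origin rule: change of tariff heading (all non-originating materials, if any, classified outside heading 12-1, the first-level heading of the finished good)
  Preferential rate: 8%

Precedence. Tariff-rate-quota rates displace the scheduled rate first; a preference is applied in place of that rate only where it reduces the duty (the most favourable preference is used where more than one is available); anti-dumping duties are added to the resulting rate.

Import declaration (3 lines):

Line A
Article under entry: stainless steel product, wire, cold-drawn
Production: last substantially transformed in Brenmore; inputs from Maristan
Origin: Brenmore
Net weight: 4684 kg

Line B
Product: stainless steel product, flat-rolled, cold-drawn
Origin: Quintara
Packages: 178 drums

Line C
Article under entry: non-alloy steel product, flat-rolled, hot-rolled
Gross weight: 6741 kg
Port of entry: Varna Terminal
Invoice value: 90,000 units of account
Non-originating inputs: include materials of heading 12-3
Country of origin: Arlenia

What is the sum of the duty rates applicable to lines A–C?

110%

Line A: stainless steel → 12-1; wire → 12-1-3; cold-drawn → 12-1-3-1. Scheduled 22%. Brenmore agreement on 12-1: not wholly obtained; anti-dumping (Brenmore, 12-1): +34%; total 22% + 34% = 56%. → 56%.
Line B: stainless steel → 12-1; flat-rolled → 12-1-2; cold-drawn → 12-1-2-2. Scheduled 30%. No special measure applies. → 30%.
Line C: non-alloy steel → 12-3; flat-rolled → 12-3-1; hot-rolled → 12-3-1-1. Scheduled 24%. Arlenia agreement on 12-1-3-1: 12-3-1-1 not covered. → 24%.
Sum: 56% + 30% + 24% = 110%.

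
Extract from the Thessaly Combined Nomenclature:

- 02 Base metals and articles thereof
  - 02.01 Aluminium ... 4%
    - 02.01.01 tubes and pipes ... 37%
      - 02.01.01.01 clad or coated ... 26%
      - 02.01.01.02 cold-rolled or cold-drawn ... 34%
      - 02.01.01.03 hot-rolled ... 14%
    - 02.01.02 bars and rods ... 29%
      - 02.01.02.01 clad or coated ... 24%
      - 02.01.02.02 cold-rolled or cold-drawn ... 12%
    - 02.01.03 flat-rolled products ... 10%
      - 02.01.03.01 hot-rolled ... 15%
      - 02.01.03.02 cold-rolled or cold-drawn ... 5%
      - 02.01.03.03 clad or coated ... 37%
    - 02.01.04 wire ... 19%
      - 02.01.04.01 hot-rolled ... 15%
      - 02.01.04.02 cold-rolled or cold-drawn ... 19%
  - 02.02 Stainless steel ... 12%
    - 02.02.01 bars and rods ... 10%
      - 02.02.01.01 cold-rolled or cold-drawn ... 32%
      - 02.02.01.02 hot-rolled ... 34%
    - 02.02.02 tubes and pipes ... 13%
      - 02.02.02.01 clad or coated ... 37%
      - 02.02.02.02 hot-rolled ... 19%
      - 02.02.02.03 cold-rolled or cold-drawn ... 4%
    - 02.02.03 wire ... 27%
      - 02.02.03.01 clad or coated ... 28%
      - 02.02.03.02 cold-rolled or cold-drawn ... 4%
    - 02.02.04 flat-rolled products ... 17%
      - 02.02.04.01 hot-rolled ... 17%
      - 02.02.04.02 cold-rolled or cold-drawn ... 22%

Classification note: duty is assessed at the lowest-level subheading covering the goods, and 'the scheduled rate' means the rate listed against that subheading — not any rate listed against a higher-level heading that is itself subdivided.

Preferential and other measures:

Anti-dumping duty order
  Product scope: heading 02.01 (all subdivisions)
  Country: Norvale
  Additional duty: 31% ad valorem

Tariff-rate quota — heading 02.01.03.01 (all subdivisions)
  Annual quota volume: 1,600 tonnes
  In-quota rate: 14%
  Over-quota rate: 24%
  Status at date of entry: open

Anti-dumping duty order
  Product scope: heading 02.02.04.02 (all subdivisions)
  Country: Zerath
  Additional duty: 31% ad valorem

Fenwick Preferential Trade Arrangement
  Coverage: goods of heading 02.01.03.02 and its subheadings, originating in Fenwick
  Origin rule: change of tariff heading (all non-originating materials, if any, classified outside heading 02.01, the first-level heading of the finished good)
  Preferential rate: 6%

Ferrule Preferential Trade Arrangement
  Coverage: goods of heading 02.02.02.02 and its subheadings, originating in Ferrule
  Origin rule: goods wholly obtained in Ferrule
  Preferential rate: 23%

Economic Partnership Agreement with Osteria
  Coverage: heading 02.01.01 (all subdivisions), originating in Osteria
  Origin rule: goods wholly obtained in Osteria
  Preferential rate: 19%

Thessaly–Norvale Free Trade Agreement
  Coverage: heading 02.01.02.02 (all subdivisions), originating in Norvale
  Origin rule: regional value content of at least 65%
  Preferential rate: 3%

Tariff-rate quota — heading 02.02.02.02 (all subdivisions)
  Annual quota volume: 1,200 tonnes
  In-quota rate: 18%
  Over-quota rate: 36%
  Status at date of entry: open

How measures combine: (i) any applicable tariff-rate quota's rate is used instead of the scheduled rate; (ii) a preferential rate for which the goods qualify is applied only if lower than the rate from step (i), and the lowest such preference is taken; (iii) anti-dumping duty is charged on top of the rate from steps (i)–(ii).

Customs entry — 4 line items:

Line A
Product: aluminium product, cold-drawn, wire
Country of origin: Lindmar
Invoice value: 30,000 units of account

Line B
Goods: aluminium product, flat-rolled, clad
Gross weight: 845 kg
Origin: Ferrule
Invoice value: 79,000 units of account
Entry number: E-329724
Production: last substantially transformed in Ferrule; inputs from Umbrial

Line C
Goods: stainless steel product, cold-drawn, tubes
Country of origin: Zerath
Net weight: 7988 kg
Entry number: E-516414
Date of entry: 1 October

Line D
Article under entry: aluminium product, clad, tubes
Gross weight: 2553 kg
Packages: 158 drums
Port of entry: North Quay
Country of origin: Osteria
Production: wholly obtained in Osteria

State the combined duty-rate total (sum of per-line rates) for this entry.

79%

Line A: aluminium → 02.01; wire → 02.01.04; cold-drawn → 02.01.04.02. Scheduled 19%. No special measure applies. → 19%.
Line B: aluminium → 02.01; flat-rolled → 02.01.03; clad → 02.01.03.03. Scheduled 37%. Ferrule agreement on 02.02.02.02: 02.01.03.03 not covered. → 37%.
Line C: stainless steel → 02.02; tubes → 02.02.02; cold-drawn → 02.02.02.03. Scheduled 4%. No special measure applies. → 4%.
Line D: aluminium → 02.01; tubes → 02.01.01; clad → 02.01.01.01. Scheduled 26%. Osteria agreement on 02.01.01: wholly obtained → 19% available; preferential 19%. → 19%.
Sum: 19% + 37% + 4% + 19% = 79%.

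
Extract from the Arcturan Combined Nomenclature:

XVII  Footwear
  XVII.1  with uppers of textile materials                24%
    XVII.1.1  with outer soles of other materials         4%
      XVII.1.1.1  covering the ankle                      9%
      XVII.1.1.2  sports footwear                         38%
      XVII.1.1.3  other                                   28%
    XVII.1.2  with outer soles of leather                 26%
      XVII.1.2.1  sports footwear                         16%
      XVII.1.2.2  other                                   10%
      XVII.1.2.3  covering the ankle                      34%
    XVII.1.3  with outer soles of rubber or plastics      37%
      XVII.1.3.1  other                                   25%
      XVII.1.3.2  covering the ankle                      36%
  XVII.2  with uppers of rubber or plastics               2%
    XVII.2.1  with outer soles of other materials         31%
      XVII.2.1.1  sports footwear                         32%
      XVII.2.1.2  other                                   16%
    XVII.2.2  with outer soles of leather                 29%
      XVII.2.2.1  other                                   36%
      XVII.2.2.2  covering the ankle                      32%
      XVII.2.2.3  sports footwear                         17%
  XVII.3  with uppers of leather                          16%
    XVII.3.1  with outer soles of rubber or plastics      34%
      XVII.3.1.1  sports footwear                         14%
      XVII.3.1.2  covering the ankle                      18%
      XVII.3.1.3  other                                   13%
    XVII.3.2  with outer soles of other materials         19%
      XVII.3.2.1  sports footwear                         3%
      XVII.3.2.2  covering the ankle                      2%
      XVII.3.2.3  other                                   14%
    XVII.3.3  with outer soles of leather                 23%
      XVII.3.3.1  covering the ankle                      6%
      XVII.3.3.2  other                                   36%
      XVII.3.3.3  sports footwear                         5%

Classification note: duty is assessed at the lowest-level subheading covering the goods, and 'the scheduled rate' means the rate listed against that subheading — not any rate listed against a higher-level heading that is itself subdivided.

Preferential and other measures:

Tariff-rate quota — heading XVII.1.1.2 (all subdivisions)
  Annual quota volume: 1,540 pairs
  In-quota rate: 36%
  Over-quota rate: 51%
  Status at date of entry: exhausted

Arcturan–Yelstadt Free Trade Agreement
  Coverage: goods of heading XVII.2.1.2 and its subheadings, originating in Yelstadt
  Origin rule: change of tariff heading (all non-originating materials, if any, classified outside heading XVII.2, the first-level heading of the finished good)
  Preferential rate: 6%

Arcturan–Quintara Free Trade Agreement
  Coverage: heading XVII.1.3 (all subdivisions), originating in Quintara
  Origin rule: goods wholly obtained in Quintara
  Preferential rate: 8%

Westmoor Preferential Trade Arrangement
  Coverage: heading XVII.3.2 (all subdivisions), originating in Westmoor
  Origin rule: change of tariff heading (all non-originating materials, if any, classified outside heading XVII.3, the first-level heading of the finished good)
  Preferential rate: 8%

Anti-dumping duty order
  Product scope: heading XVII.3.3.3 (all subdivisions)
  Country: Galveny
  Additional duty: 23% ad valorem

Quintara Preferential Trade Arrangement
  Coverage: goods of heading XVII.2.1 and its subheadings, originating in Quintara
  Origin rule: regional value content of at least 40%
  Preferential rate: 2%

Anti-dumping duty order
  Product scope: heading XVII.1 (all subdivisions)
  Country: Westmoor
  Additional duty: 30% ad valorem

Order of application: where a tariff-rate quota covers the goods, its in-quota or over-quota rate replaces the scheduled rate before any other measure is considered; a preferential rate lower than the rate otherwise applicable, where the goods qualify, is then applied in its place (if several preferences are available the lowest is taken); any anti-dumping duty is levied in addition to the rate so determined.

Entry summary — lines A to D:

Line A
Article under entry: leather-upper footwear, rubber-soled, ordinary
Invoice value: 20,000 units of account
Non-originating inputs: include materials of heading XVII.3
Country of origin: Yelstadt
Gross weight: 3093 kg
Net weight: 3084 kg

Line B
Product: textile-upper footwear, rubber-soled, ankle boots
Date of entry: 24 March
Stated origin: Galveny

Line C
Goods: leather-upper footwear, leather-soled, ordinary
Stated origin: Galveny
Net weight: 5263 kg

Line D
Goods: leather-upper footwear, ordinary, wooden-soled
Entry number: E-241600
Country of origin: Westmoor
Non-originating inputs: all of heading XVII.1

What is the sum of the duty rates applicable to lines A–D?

93%

Line A: leather-upper → XVII.3; rubber-soled → XVII.3.1; ordinary → XVII.3.1.3. Scheduled 13%. Yelstadt agreement on XVII.2.1.2: XVII.3.1.3 not covered. → 13%.
Line B: textile-upper → XVII.1; rubber-soled → XVII.1.3; ankle boots → XVII.1.3.2. Scheduled 36%. No special measure applies. → 36%.
Line C: leather-upper → XVII.3; leather-soled → XVII.3.3; ordinary → XVII.3.3.2. Scheduled 36%. No special measure applies. → 36%.
Line D: leather-upper → XVII.3; wooden-soled → XVII.3.2; ordinary → XVII.3.2.3. Scheduled 14%. Westmoor agreement on XVII.3.2: CTH met → 8% available; preferential 8%. → 8%.
Sum: 13% + 36% + 36% + 8% = 93%.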